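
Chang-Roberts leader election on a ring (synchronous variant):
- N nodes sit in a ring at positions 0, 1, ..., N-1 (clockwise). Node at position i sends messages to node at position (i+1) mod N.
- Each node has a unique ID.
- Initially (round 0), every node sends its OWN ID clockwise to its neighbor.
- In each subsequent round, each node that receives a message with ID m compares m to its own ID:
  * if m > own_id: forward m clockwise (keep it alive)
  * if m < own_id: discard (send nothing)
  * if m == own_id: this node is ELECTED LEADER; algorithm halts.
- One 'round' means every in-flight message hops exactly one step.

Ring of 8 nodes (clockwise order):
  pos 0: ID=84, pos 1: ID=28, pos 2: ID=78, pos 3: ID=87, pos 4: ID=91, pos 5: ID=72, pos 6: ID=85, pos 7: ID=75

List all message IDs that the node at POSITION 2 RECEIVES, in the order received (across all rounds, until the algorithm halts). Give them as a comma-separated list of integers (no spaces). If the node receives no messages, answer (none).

Round 1: pos1(id28) recv 84: fwd; pos2(id78) recv 28: drop; pos3(id87) recv 78: drop; pos4(id91) recv 87: drop; pos5(id72) recv 91: fwd; pos6(id85) recv 72: drop; pos7(id75) recv 85: fwd; pos0(id84) recv 75: drop
Round 2: pos2(id78) recv 84: fwd; pos6(id85) recv 91: fwd; pos0(id84) recv 85: fwd
Round 3: pos3(id87) recv 84: drop; pos7(id75) recv 91: fwd; pos1(id28) recv 85: fwd
Round 4: pos0(id84) recv 91: fwd; pos2(id78) recv 85: fwd
Round 5: pos1(id28) recv 91: fwd; pos3(id87) recv 85: drop
Round 6: pos2(id78) recv 91: fwd
Round 7: pos3(id87) recv 91: fwd
Round 8: pos4(id91) recv 91: ELECTED

Answer: 28,84,85,91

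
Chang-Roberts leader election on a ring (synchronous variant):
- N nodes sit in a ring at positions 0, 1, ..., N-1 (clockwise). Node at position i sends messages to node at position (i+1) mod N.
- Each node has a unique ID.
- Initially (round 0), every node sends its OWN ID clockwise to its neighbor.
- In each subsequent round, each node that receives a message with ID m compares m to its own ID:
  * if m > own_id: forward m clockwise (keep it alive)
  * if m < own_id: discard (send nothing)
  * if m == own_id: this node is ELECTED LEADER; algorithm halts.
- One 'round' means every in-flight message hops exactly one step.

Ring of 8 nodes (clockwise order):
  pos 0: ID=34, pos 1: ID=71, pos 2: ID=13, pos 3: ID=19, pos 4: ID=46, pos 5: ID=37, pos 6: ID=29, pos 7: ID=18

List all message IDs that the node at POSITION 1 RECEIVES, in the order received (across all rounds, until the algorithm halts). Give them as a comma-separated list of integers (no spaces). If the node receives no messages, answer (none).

Round 1: pos1(id71) recv 34: drop; pos2(id13) recv 71: fwd; pos3(id19) recv 13: drop; pos4(id46) recv 19: drop; pos5(id37) recv 46: fwd; pos6(id29) recv 37: fwd; pos7(id18) recv 29: fwd; pos0(id34) recv 18: drop
Round 2: pos3(id19) recv 71: fwd; pos6(id29) recv 46: fwd; pos7(id18) recv 37: fwd; pos0(id34) recv 29: drop
Round 3: pos4(id46) recv 71: fwd; pos7(id18) recv 46: fwd; pos0(id34) recv 37: fwd
Round 4: pos5(id37) recv 71: fwd; pos0(id34) recv 46: fwd; pos1(id71) recv 37: drop
Round 5: pos6(id29) recv 71: fwd; pos1(id71) recv 46: drop
Round 6: pos7(id18) recv 71: fwd
Round 7: pos0(id34) recv 71: fwd
Round 8: pos1(id71) recv 71: ELECTED

Answer: 34,37,46,71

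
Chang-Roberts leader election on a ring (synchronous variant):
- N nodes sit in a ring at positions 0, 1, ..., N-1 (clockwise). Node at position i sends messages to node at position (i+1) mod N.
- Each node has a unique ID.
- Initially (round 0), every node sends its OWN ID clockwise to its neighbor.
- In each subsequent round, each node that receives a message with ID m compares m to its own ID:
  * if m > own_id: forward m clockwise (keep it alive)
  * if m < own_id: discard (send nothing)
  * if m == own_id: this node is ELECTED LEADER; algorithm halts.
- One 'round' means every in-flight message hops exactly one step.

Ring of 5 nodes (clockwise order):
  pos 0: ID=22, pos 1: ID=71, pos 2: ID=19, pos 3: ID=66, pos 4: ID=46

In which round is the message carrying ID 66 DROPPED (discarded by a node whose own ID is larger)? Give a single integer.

Answer: 3

Derivation:
Round 1: pos1(id71) recv 22: drop; pos2(id19) recv 71: fwd; pos3(id66) recv 19: drop; pos4(id46) recv 66: fwd; pos0(id22) recv 46: fwd
Round 2: pos3(id66) recv 71: fwd; pos0(id22) recv 66: fwd; pos1(id71) recv 46: drop
Round 3: pos4(id46) recv 71: fwd; pos1(id71) recv 66: drop
Round 4: pos0(id22) recv 71: fwd
Round 5: pos1(id71) recv 71: ELECTED
Message ID 66 originates at pos 3; dropped at pos 1 in round 3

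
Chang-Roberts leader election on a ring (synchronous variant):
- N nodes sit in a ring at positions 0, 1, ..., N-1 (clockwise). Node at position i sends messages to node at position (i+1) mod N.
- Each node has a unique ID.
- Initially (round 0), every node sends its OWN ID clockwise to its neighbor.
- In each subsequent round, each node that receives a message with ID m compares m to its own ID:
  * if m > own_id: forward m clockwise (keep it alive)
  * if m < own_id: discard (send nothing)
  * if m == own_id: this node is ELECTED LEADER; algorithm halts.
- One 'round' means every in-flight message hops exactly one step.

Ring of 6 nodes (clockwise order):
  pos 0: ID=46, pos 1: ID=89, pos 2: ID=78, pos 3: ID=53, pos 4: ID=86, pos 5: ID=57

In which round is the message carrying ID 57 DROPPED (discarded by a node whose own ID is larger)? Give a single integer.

Round 1: pos1(id89) recv 46: drop; pos2(id78) recv 89: fwd; pos3(id53) recv 78: fwd; pos4(id86) recv 53: drop; pos5(id57) recv 86: fwd; pos0(id46) recv 57: fwd
Round 2: pos3(id53) recv 89: fwd; pos4(id86) recv 78: drop; pos0(id46) recv 86: fwd; pos1(id89) recv 57: drop
Round 3: pos4(id86) recv 89: fwd; pos1(id89) recv 86: drop
Round 4: pos5(id57) recv 89: fwd
Round 5: pos0(id46) recv 89: fwd
Round 6: pos1(id89) recv 89: ELECTED
Message ID 57 originates at pos 5; dropped at pos 1 in round 2

Answer: 2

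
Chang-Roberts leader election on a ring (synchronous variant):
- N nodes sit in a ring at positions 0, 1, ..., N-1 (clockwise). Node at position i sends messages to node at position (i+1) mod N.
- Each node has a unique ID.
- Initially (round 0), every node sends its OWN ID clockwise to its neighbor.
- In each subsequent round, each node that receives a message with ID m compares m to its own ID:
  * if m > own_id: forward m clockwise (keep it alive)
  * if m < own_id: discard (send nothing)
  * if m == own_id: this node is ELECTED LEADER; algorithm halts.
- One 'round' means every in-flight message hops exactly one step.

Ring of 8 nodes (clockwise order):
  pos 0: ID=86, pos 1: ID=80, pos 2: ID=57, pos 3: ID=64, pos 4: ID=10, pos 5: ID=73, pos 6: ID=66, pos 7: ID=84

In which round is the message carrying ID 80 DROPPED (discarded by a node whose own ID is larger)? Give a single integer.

Answer: 6

Derivation:
Round 1: pos1(id80) recv 86: fwd; pos2(id57) recv 80: fwd; pos3(id64) recv 57: drop; pos4(id10) recv 64: fwd; pos5(id73) recv 10: drop; pos6(id66) recv 73: fwd; pos7(id84) recv 66: drop; pos0(id86) recv 84: drop
Round 2: pos2(id57) recv 86: fwd; pos3(id64) recv 80: fwd; pos5(id73) recv 64: drop; pos7(id84) recv 73: drop
Round 3: pos3(id64) recv 86: fwd; pos4(id10) recv 80: fwd
Round 4: pos4(id10) recv 86: fwd; pos5(id73) recv 80: fwd
Round 5: pos5(id73) recv 86: fwd; pos6(id66) recv 80: fwd
Round 6: pos6(id66) recv 86: fwd; pos7(id84) recv 80: drop
Round 7: pos7(id84) recv 86: fwd
Round 8: pos0(id86) recv 86: ELECTED
Message ID 80 originates at pos 1; dropped at pos 7 in round 6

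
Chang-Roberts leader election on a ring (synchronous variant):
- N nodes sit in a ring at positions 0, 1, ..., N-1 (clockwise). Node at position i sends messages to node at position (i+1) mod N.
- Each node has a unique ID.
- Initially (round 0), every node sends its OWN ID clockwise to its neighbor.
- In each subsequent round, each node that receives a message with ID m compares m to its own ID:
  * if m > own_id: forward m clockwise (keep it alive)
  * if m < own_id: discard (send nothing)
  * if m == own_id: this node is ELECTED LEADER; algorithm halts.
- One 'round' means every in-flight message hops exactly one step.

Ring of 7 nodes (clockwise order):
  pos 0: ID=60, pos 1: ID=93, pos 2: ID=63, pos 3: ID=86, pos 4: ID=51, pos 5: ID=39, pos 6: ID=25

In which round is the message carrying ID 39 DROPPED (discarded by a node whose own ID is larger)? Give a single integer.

Round 1: pos1(id93) recv 60: drop; pos2(id63) recv 93: fwd; pos3(id86) recv 63: drop; pos4(id51) recv 86: fwd; pos5(id39) recv 51: fwd; pos6(id25) recv 39: fwd; pos0(id60) recv 25: drop
Round 2: pos3(id86) recv 93: fwd; pos5(id39) recv 86: fwd; pos6(id25) recv 51: fwd; pos0(id60) recv 39: drop
Round 3: pos4(id51) recv 93: fwd; pos6(id25) recv 86: fwd; pos0(id60) recv 51: drop
Round 4: pos5(id39) recv 93: fwd; pos0(id60) recv 86: fwd
Round 5: pos6(id25) recv 93: fwd; pos1(id93) recv 86: drop
Round 6: pos0(id60) recv 93: fwd
Round 7: pos1(id93) recv 93: ELECTED
Message ID 39 originates at pos 5; dropped at pos 0 in round 2

Answer: 2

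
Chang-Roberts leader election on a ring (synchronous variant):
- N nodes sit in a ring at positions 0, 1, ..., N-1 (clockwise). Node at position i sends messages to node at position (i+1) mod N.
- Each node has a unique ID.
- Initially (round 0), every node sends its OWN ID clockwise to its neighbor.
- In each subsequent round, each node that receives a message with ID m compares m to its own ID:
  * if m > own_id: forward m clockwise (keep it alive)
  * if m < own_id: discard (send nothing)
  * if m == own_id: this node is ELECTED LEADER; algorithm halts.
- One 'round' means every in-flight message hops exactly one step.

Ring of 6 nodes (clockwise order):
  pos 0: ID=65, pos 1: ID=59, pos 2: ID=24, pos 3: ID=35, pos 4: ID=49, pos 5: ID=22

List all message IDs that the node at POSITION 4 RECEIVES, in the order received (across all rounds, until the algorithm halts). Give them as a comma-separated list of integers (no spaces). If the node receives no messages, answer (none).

Round 1: pos1(id59) recv 65: fwd; pos2(id24) recv 59: fwd; pos3(id35) recv 24: drop; pos4(id49) recv 35: drop; pos5(id22) recv 49: fwd; pos0(id65) recv 22: drop
Round 2: pos2(id24) recv 65: fwd; pos3(id35) recv 59: fwd; pos0(id65) recv 49: drop
Round 3: pos3(id35) recv 65: fwd; pos4(id49) recv 59: fwd
Round 4: pos4(id49) recv 65: fwd; pos5(id22) recv 59: fwd
Round 5: pos5(id22) recv 65: fwd; pos0(id65) recv 59: drop
Round 6: pos0(id65) recv 65: ELECTED

Answer: 35,59,65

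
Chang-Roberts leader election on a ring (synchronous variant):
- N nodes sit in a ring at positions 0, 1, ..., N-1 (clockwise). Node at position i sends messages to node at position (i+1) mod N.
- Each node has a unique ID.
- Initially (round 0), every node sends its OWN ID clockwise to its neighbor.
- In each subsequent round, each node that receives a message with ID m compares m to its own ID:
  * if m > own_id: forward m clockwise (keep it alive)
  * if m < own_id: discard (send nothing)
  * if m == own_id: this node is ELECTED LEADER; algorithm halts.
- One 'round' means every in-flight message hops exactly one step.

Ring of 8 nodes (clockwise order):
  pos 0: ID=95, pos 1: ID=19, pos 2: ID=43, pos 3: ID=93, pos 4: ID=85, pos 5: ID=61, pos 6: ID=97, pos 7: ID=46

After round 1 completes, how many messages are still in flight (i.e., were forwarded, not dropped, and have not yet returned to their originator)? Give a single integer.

Round 1: pos1(id19) recv 95: fwd; pos2(id43) recv 19: drop; pos3(id93) recv 43: drop; pos4(id85) recv 93: fwd; pos5(id61) recv 85: fwd; pos6(id97) recv 61: drop; pos7(id46) recv 97: fwd; pos0(id95) recv 46: drop
After round 1: 4 messages still in flight

Answer: 4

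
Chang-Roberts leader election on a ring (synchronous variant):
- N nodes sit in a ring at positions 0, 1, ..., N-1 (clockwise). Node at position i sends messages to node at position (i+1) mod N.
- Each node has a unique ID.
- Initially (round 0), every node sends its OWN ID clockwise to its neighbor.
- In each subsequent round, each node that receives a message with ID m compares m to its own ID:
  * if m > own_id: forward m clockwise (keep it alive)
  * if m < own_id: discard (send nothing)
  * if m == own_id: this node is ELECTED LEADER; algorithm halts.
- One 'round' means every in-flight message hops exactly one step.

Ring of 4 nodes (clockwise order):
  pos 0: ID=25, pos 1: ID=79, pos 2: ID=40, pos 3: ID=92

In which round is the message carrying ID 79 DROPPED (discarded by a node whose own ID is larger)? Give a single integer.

Round 1: pos1(id79) recv 25: drop; pos2(id40) recv 79: fwd; pos3(id92) recv 40: drop; pos0(id25) recv 92: fwd
Round 2: pos3(id92) recv 79: drop; pos1(id79) recv 92: fwd
Round 3: pos2(id40) recv 92: fwd
Round 4: pos3(id92) recv 92: ELECTED
Message ID 79 originates at pos 1; dropped at pos 3 in round 2

Answer: 2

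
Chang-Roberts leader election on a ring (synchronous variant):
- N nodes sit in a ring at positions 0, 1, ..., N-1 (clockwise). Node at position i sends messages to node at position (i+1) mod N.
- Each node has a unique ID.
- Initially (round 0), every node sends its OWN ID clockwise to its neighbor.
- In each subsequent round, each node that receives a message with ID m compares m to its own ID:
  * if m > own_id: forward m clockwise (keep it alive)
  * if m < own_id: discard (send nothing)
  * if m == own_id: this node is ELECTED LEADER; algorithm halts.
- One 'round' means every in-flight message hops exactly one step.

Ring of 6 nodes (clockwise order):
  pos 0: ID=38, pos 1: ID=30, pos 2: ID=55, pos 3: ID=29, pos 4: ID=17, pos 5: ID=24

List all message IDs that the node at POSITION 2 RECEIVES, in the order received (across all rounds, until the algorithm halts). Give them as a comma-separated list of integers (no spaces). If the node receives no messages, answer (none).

Round 1: pos1(id30) recv 38: fwd; pos2(id55) recv 30: drop; pos3(id29) recv 55: fwd; pos4(id17) recv 29: fwd; pos5(id24) recv 17: drop; pos0(id38) recv 24: drop
Round 2: pos2(id55) recv 38: drop; pos4(id17) recv 55: fwd; pos5(id24) recv 29: fwd
Round 3: pos5(id24) recv 55: fwd; pos0(id38) recv 29: drop
Round 4: pos0(id38) recv 55: fwd
Round 5: pos1(id30) recv 55: fwd
Round 6: pos2(id55) recv 55: ELECTED

Answer: 30,38,55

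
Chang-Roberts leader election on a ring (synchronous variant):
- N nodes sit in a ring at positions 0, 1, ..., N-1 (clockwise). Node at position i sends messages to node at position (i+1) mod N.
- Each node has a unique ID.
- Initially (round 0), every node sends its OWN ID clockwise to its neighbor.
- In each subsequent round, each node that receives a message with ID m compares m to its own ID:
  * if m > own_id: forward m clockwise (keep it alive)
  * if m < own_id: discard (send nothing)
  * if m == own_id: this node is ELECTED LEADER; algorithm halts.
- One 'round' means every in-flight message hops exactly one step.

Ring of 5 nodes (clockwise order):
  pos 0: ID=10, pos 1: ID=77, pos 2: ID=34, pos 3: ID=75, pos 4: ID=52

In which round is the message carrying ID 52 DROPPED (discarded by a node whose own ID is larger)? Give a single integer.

Answer: 2

Derivation:
Round 1: pos1(id77) recv 10: drop; pos2(id34) recv 77: fwd; pos3(id75) recv 34: drop; pos4(id52) recv 75: fwd; pos0(id10) recv 52: fwd
Round 2: pos3(id75) recv 77: fwd; pos0(id10) recv 75: fwd; pos1(id77) recv 52: drop
Round 3: pos4(id52) recv 77: fwd; pos1(id77) recv 75: drop
Round 4: pos0(id10) recv 77: fwd
Round 5: pos1(id77) recv 77: ELECTED
Message ID 52 originates at pos 4; dropped at pos 1 in round 2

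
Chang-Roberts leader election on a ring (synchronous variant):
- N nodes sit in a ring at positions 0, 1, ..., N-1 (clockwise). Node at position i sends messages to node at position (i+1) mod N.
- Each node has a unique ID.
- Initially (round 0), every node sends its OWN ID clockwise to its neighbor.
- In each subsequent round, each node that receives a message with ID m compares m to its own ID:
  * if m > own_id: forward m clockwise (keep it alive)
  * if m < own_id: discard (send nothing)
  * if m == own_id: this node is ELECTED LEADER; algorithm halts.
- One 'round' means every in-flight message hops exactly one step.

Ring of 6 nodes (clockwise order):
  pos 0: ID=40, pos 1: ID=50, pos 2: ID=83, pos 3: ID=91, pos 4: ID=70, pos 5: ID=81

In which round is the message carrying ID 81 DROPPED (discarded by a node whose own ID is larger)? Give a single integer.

Round 1: pos1(id50) recv 40: drop; pos2(id83) recv 50: drop; pos3(id91) recv 83: drop; pos4(id70) recv 91: fwd; pos5(id81) recv 70: drop; pos0(id40) recv 81: fwd
Round 2: pos5(id81) recv 91: fwd; pos1(id50) recv 81: fwd
Round 3: pos0(id40) recv 91: fwd; pos2(id83) recv 81: drop
Round 4: pos1(id50) recv 91: fwd
Round 5: pos2(id83) recv 91: fwd
Round 6: pos3(id91) recv 91: ELECTED
Message ID 81 originates at pos 5; dropped at pos 2 in round 3

Answer: 3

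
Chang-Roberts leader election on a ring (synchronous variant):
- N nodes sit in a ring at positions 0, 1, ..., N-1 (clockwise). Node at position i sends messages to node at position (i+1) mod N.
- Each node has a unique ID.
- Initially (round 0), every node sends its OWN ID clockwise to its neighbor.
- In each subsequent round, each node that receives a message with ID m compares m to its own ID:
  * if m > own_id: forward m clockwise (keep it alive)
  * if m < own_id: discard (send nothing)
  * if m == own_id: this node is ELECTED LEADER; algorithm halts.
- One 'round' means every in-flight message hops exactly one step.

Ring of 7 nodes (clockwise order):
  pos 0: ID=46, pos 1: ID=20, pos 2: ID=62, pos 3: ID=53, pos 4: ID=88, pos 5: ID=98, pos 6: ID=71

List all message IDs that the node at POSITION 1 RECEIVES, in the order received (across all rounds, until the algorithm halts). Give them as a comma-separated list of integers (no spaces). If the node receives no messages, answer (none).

Round 1: pos1(id20) recv 46: fwd; pos2(id62) recv 20: drop; pos3(id53) recv 62: fwd; pos4(id88) recv 53: drop; pos5(id98) recv 88: drop; pos6(id71) recv 98: fwd; pos0(id46) recv 71: fwd
Round 2: pos2(id62) recv 46: drop; pos4(id88) recv 62: drop; pos0(id46) recv 98: fwd; pos1(id20) recv 71: fwd
Round 3: pos1(id20) recv 98: fwd; pos2(id62) recv 71: fwd
Round 4: pos2(id62) recv 98: fwd; pos3(id53) recv 71: fwd
Round 5: pos3(id53) recv 98: fwd; pos4(id88) recv 71: drop
Round 6: pos4(id88) recv 98: fwd
Round 7: pos5(id98) recv 98: ELECTED

Answer: 46,71,98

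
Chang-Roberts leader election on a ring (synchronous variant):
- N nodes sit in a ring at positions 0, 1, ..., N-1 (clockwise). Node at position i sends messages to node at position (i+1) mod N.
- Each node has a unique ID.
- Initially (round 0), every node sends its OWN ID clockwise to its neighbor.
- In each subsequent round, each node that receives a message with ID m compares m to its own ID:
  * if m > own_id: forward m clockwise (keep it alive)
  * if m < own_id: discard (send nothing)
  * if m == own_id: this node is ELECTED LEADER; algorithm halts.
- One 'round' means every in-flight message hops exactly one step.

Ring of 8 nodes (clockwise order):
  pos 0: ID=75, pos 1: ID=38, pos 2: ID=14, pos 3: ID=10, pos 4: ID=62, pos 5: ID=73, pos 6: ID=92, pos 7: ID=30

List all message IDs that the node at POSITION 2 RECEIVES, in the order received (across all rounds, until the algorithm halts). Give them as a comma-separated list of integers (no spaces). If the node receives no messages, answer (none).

Round 1: pos1(id38) recv 75: fwd; pos2(id14) recv 38: fwd; pos3(id10) recv 14: fwd; pos4(id62) recv 10: drop; pos5(id73) recv 62: drop; pos6(id92) recv 73: drop; pos7(id30) recv 92: fwd; pos0(id75) recv 30: drop
Round 2: pos2(id14) recv 75: fwd; pos3(id10) recv 38: fwd; pos4(id62) recv 14: drop; pos0(id75) recv 92: fwd
Round 3: pos3(id10) recv 75: fwd; pos4(id62) recv 38: drop; pos1(id38) recv 92: fwd
Round 4: pos4(id62) recv 75: fwd; pos2(id14) recv 92: fwd
Round 5: pos5(id73) recv 75: fwd; pos3(id10) recv 92: fwd
Round 6: pos6(id92) recv 75: drop; pos4(id62) recv 92: fwd
Round 7: pos5(id73) recv 92: fwd
Round 8: pos6(id92) recv 92: ELECTED

Answer: 38,75,92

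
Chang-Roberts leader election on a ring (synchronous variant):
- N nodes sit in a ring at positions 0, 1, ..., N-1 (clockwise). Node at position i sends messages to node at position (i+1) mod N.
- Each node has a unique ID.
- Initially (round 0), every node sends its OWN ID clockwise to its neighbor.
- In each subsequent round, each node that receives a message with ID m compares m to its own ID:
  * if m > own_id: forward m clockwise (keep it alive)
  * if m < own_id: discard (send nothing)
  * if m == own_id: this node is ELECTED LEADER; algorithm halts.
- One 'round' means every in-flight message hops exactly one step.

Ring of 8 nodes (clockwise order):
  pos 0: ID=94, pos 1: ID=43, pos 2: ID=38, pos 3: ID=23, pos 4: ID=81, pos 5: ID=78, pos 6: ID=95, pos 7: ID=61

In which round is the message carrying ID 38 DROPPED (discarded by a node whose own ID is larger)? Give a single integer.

Answer: 2

Derivation:
Round 1: pos1(id43) recv 94: fwd; pos2(id38) recv 43: fwd; pos3(id23) recv 38: fwd; pos4(id81) recv 23: drop; pos5(id78) recv 81: fwd; pos6(id95) recv 78: drop; pos7(id61) recv 95: fwd; pos0(id94) recv 61: drop
Round 2: pos2(id38) recv 94: fwd; pos3(id23) recv 43: fwd; pos4(id81) recv 38: drop; pos6(id95) recv 81: drop; pos0(id94) recv 95: fwd
Round 3: pos3(id23) recv 94: fwd; pos4(id81) recv 43: drop; pos1(id43) recv 95: fwd
Round 4: pos4(id81) recv 94: fwd; pos2(id38) recv 95: fwd
Round 5: pos5(id78) recv 94: fwd; pos3(id23) recv 95: fwd
Round 6: pos6(id95) recv 94: drop; pos4(id81) recv 95: fwd
Round 7: pos5(id78) recv 95: fwd
Round 8: pos6(id95) recv 95: ELECTED
Message ID 38 originates at pos 2; dropped at pos 4 in round 2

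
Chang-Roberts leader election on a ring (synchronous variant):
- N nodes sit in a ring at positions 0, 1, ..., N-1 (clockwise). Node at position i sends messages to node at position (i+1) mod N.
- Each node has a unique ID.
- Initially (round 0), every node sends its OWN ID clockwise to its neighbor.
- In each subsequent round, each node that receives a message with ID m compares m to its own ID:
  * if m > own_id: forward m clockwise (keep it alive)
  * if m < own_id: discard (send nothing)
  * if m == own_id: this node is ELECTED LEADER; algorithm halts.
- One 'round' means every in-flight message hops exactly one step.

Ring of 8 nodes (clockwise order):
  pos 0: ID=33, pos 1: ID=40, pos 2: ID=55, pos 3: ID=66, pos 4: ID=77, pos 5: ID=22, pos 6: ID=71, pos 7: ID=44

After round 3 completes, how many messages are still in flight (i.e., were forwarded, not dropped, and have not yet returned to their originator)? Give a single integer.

Round 1: pos1(id40) recv 33: drop; pos2(id55) recv 40: drop; pos3(id66) recv 55: drop; pos4(id77) recv 66: drop; pos5(id22) recv 77: fwd; pos6(id71) recv 22: drop; pos7(id44) recv 71: fwd; pos0(id33) recv 44: fwd
Round 2: pos6(id71) recv 77: fwd; pos0(id33) recv 71: fwd; pos1(id40) recv 44: fwd
Round 3: pos7(id44) recv 77: fwd; pos1(id40) recv 71: fwd; pos2(id55) recv 44: drop
After round 3: 2 messages still in flight

Answer: 2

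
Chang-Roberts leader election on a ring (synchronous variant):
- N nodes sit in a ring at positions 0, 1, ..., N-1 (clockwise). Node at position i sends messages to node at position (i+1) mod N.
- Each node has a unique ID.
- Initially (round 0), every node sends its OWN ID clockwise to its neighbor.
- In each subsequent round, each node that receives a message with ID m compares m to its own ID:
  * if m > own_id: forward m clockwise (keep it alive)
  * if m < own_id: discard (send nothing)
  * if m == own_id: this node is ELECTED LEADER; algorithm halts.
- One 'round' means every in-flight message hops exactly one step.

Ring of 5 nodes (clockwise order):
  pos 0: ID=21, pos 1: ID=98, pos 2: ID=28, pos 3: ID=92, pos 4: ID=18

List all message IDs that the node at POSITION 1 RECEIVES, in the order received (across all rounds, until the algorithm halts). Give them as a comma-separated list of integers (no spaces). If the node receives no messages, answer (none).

Answer: 21,92,98

Derivation:
Round 1: pos1(id98) recv 21: drop; pos2(id28) recv 98: fwd; pos3(id92) recv 28: drop; pos4(id18) recv 92: fwd; pos0(id21) recv 18: drop
Round 2: pos3(id92) recv 98: fwd; pos0(id21) recv 92: fwd
Round 3: pos4(id18) recv 98: fwd; pos1(id98) recv 92: drop
Round 4: pos0(id21) recv 98: fwd
Round 5: pos1(id98) recv 98: ELECTED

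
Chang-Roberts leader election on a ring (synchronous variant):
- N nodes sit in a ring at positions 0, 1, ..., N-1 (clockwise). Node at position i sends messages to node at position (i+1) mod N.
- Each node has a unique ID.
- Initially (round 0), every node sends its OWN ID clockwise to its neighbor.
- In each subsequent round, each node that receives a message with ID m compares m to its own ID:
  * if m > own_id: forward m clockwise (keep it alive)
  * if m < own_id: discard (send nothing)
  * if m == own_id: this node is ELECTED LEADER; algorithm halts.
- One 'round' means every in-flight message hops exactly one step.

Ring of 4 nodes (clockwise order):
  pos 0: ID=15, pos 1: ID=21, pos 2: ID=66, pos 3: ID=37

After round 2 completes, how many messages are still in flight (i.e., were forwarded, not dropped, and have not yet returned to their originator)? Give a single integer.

Round 1: pos1(id21) recv 15: drop; pos2(id66) recv 21: drop; pos3(id37) recv 66: fwd; pos0(id15) recv 37: fwd
Round 2: pos0(id15) recv 66: fwd; pos1(id21) recv 37: fwd
After round 2: 2 messages still in flight

Answer: 2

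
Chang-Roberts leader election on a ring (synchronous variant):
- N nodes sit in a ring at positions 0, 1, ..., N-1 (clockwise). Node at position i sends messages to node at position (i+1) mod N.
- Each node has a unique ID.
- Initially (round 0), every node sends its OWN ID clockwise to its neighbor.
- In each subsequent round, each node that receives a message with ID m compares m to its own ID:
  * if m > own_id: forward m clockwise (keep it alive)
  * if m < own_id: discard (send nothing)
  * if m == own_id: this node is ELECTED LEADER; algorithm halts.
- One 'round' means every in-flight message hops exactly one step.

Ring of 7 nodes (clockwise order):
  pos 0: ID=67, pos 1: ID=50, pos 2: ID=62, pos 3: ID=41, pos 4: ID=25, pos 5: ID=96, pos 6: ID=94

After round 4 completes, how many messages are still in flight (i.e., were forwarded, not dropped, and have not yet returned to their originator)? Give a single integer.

Round 1: pos1(id50) recv 67: fwd; pos2(id62) recv 50: drop; pos3(id41) recv 62: fwd; pos4(id25) recv 41: fwd; pos5(id96) recv 25: drop; pos6(id94) recv 96: fwd; pos0(id67) recv 94: fwd
Round 2: pos2(id62) recv 67: fwd; pos4(id25) recv 62: fwd; pos5(id96) recv 41: drop; pos0(id67) recv 96: fwd; pos1(id50) recv 94: fwd
Round 3: pos3(id41) recv 67: fwd; pos5(id96) recv 62: drop; pos1(id50) recv 96: fwd; pos2(id62) recv 94: fwd
Round 4: pos4(id25) recv 67: fwd; pos2(id62) recv 96: fwd; pos3(id41) recv 94: fwd
After round 4: 3 messages still in flight

Answer: 3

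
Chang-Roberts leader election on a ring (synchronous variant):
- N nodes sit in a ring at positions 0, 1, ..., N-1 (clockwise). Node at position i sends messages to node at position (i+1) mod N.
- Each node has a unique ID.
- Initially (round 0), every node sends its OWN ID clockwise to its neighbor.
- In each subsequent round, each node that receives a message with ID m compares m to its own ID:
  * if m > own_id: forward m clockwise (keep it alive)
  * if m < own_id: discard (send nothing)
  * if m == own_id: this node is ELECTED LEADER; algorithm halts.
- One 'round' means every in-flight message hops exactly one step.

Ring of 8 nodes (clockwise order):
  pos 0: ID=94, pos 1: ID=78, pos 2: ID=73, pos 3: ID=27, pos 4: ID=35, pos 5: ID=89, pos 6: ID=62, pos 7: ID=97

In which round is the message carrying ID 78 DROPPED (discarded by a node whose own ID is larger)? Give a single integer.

Answer: 4

Derivation:
Round 1: pos1(id78) recv 94: fwd; pos2(id73) recv 78: fwd; pos3(id27) recv 73: fwd; pos4(id35) recv 27: drop; pos5(id89) recv 35: drop; pos6(id62) recv 89: fwd; pos7(id97) recv 62: drop; pos0(id94) recv 97: fwd
Round 2: pos2(id73) recv 94: fwd; pos3(id27) recv 78: fwd; pos4(id35) recv 73: fwd; pos7(id97) recv 89: drop; pos1(id78) recv 97: fwd
Round 3: pos3(id27) recv 94: fwd; pos4(id35) recv 78: fwd; pos5(id89) recv 73: drop; pos2(id73) recv 97: fwd
Round 4: pos4(id35) recv 94: fwd; pos5(id89) recv 78: drop; pos3(id27) recv 97: fwd
Round 5: pos5(id89) recv 94: fwd; pos4(id35) recv 97: fwd
Round 6: pos6(id62) recv 94: fwd; pos5(id89) recv 97: fwd
Round 7: pos7(id97) recv 94: drop; pos6(id62) recv 97: fwd
Round 8: pos7(id97) recv 97: ELECTED
Message ID 78 originates at pos 1; dropped at pos 5 in round 4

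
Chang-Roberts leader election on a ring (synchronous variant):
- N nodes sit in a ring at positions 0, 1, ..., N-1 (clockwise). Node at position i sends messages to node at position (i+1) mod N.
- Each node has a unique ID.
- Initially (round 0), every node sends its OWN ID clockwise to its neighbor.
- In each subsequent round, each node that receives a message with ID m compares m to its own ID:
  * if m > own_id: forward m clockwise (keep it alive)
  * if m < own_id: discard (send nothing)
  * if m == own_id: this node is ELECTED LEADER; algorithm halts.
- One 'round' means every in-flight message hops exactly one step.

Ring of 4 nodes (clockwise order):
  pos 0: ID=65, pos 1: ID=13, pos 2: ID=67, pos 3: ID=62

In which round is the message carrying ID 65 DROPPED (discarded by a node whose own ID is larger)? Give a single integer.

Round 1: pos1(id13) recv 65: fwd; pos2(id67) recv 13: drop; pos3(id62) recv 67: fwd; pos0(id65) recv 62: drop
Round 2: pos2(id67) recv 65: drop; pos0(id65) recv 67: fwd
Round 3: pos1(id13) recv 67: fwd
Round 4: pos2(id67) recv 67: ELECTED
Message ID 65 originates at pos 0; dropped at pos 2 in round 2

Answer: 2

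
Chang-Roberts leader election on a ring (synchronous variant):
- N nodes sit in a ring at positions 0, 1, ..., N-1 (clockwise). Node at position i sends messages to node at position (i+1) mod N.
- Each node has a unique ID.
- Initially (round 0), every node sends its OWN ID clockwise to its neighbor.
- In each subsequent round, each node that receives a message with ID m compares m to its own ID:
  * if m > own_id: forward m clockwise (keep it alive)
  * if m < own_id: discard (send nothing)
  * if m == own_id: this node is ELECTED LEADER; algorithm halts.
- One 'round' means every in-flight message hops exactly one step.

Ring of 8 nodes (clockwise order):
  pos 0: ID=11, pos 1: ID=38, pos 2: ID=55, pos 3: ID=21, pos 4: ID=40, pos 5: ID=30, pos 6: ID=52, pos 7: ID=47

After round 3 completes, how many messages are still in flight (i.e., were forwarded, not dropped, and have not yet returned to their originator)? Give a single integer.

Answer: 2

Derivation:
Round 1: pos1(id38) recv 11: drop; pos2(id55) recv 38: drop; pos3(id21) recv 55: fwd; pos4(id40) recv 21: drop; pos5(id30) recv 40: fwd; pos6(id52) recv 30: drop; pos7(id47) recv 52: fwd; pos0(id11) recv 47: fwd
Round 2: pos4(id40) recv 55: fwd; pos6(id52) recv 40: drop; pos0(id11) recv 52: fwd; pos1(id38) recv 47: fwd
Round 3: pos5(id30) recv 55: fwd; pos1(id38) recv 52: fwd; pos2(id55) recv 47: drop
After round 3: 2 messages still in flight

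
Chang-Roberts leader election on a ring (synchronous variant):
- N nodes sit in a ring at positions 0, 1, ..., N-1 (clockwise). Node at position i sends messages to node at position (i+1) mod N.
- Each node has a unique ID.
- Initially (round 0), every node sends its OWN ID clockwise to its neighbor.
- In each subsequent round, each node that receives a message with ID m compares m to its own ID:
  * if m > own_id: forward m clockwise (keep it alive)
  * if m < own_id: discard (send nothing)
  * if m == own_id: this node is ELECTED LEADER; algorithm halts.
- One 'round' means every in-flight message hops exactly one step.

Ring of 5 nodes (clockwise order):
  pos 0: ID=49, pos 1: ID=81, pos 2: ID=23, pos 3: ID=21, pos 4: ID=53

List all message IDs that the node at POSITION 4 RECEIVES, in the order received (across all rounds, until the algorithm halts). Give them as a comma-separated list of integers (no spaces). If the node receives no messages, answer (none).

Round 1: pos1(id81) recv 49: drop; pos2(id23) recv 81: fwd; pos3(id21) recv 23: fwd; pos4(id53) recv 21: drop; pos0(id49) recv 53: fwd
Round 2: pos3(id21) recv 81: fwd; pos4(id53) recv 23: drop; pos1(id81) recv 53: drop
Round 3: pos4(id53) recv 81: fwd
Round 4: pos0(id49) recv 81: fwd
Round 5: pos1(id81) recv 81: ELECTED

Answer: 21,23,81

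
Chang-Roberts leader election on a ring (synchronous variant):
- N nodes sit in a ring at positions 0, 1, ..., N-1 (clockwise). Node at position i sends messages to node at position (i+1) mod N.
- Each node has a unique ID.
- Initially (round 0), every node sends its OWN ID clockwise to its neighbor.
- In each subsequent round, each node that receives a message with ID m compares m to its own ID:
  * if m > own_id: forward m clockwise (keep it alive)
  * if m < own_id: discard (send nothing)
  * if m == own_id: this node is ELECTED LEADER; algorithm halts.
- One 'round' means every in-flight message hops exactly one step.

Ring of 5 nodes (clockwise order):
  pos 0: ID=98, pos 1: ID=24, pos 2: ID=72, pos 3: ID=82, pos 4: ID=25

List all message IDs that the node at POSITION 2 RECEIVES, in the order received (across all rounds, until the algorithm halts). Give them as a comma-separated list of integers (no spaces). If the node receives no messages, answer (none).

Answer: 24,98

Derivation:
Round 1: pos1(id24) recv 98: fwd; pos2(id72) recv 24: drop; pos3(id82) recv 72: drop; pos4(id25) recv 82: fwd; pos0(id98) recv 25: drop
Round 2: pos2(id72) recv 98: fwd; pos0(id98) recv 82: drop
Round 3: pos3(id82) recv 98: fwd
Round 4: pos4(id25) recv 98: fwd
Round 5: pos0(id98) recv 98: ELECTED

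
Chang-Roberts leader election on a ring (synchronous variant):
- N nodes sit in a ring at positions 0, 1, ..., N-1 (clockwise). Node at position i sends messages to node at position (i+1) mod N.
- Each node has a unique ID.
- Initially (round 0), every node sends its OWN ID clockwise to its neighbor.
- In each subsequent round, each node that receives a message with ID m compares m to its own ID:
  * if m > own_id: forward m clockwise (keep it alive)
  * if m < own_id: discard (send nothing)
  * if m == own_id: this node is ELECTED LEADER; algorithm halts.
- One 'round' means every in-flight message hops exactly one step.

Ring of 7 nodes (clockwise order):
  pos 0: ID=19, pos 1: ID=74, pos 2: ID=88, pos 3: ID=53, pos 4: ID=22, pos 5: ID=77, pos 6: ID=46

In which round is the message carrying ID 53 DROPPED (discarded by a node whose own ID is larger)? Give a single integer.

Round 1: pos1(id74) recv 19: drop; pos2(id88) recv 74: drop; pos3(id53) recv 88: fwd; pos4(id22) recv 53: fwd; pos5(id77) recv 22: drop; pos6(id46) recv 77: fwd; pos0(id19) recv 46: fwd
Round 2: pos4(id22) recv 88: fwd; pos5(id77) recv 53: drop; pos0(id19) recv 77: fwd; pos1(id74) recv 46: drop
Round 3: pos5(id77) recv 88: fwd; pos1(id74) recv 77: fwd
Round 4: pos6(id46) recv 88: fwd; pos2(id88) recv 77: drop
Round 5: pos0(id19) recv 88: fwd
Round 6: pos1(id74) recv 88: fwd
Round 7: pos2(id88) recv 88: ELECTED
Message ID 53 originates at pos 3; dropped at pos 5 in round 2

Answer: 2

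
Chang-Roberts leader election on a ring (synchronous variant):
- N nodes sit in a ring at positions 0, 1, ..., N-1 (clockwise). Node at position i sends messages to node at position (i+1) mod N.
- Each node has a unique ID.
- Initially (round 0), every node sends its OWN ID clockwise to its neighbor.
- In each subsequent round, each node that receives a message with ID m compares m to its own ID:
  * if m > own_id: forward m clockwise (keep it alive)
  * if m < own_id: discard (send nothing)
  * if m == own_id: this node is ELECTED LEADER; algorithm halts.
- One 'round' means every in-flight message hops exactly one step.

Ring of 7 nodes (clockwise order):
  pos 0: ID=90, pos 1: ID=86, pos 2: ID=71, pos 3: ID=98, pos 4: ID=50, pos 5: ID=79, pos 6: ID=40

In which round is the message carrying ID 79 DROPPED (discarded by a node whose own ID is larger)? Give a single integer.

Answer: 2

Derivation:
Round 1: pos1(id86) recv 90: fwd; pos2(id71) recv 86: fwd; pos3(id98) recv 71: drop; pos4(id50) recv 98: fwd; pos5(id79) recv 50: drop; pos6(id40) recv 79: fwd; pos0(id90) recv 40: drop
Round 2: pos2(id71) recv 90: fwd; pos3(id98) recv 86: drop; pos5(id79) recv 98: fwd; pos0(id90) recv 79: drop
Round 3: pos3(id98) recv 90: drop; pos6(id40) recv 98: fwd
Round 4: pos0(id90) recv 98: fwd
Round 5: pos1(id86) recv 98: fwd
Round 6: pos2(id71) recv 98: fwd
Round 7: pos3(id98) recv 98: ELECTED
Message ID 79 originates at pos 5; dropped at pos 0 in round 2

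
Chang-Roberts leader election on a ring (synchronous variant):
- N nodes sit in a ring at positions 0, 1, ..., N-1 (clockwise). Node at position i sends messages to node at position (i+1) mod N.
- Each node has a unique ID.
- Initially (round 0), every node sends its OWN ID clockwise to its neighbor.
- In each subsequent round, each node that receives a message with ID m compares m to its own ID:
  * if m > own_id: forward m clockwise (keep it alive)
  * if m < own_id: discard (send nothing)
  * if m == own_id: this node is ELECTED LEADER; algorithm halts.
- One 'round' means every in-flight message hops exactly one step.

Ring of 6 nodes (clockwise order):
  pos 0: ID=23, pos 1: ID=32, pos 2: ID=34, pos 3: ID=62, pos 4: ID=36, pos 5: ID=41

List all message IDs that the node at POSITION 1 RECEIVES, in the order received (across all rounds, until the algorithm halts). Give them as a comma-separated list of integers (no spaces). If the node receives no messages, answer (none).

Answer: 23,41,62

Derivation:
Round 1: pos1(id32) recv 23: drop; pos2(id34) recv 32: drop; pos3(id62) recv 34: drop; pos4(id36) recv 62: fwd; pos5(id41) recv 36: drop; pos0(id23) recv 41: fwd
Round 2: pos5(id41) recv 62: fwd; pos1(id32) recv 41: fwd
Round 3: pos0(id23) recv 62: fwd; pos2(id34) recv 41: fwd
Round 4: pos1(id32) recv 62: fwd; pos3(id62) recv 41: drop
Round 5: pos2(id34) recv 62: fwd
Round 6: pos3(id62) recv 62: ELECTED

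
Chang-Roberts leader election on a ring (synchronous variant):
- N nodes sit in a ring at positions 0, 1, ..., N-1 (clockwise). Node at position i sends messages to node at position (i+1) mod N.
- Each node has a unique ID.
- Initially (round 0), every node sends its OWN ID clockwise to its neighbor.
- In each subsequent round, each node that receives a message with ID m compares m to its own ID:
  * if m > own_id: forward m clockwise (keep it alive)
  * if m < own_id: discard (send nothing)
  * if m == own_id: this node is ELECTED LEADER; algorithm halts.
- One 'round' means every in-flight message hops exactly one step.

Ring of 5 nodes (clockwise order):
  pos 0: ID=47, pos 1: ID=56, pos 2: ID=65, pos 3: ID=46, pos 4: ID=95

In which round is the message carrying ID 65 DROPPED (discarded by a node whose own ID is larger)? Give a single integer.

Round 1: pos1(id56) recv 47: drop; pos2(id65) recv 56: drop; pos3(id46) recv 65: fwd; pos4(id95) recv 46: drop; pos0(id47) recv 95: fwd
Round 2: pos4(id95) recv 65: drop; pos1(id56) recv 95: fwd
Round 3: pos2(id65) recv 95: fwd
Round 4: pos3(id46) recv 95: fwd
Round 5: pos4(id95) recv 95: ELECTED
Message ID 65 originates at pos 2; dropped at pos 4 in round 2

Answer: 2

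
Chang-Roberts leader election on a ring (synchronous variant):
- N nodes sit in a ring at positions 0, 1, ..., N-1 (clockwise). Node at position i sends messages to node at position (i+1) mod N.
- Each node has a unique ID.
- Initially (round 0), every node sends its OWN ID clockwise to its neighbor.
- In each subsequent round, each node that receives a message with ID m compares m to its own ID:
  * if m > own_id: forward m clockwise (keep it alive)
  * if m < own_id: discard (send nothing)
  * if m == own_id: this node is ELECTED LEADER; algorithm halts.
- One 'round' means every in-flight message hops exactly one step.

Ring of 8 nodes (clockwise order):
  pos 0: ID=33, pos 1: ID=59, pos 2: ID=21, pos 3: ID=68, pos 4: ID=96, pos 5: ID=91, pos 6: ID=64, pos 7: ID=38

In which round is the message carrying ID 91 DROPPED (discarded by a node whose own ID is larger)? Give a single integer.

Round 1: pos1(id59) recv 33: drop; pos2(id21) recv 59: fwd; pos3(id68) recv 21: drop; pos4(id96) recv 68: drop; pos5(id91) recv 96: fwd; pos6(id64) recv 91: fwd; pos7(id38) recv 64: fwd; pos0(id33) recv 38: fwd
Round 2: pos3(id68) recv 59: drop; pos6(id64) recv 96: fwd; pos7(id38) recv 91: fwd; pos0(id33) recv 64: fwd; pos1(id59) recv 38: drop
Round 3: pos7(id38) recv 96: fwd; pos0(id33) recv 91: fwd; pos1(id59) recv 64: fwd
Round 4: pos0(id33) recv 96: fwd; pos1(id59) recv 91: fwd; pos2(id21) recv 64: fwd
Round 5: pos1(id59) recv 96: fwd; pos2(id21) recv 91: fwd; pos3(id68) recv 64: drop
Round 6: pos2(id21) recv 96: fwd; pos3(id68) recv 91: fwd
Round 7: pos3(id68) recv 96: fwd; pos4(id96) recv 91: drop
Round 8: pos4(id96) recv 96: ELECTED
Message ID 91 originates at pos 5; dropped at pos 4 in round 7

Answer: 7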